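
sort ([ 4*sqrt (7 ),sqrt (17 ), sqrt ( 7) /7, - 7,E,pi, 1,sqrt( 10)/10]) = [ -7,sqrt(10)/10,sqrt(7 )/7,  1, E, pi, sqrt( 17), 4*sqrt( 7)]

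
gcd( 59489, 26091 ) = 1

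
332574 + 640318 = 972892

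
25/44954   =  25/44954= 0.00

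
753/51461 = 753/51461 = 0.01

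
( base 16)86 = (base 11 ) 112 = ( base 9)158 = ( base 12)B2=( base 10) 134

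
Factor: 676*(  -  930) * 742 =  - 466480560 = - 2^4 * 3^1*5^1 * 7^1*13^2 * 31^1  *53^1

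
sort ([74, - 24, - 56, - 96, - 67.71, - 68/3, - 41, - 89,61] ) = [ - 96, - 89,-67.71,  -  56, - 41, - 24, -68/3, 61,74]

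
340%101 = 37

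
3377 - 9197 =-5820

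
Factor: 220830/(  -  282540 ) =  - 2^( - 1 )*277^( - 1)*433^1= - 433/554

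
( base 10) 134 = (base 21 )68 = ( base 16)86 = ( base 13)A4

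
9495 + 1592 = 11087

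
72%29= 14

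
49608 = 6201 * 8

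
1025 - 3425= - 2400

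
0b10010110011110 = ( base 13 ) 44ca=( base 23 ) i4g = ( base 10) 9630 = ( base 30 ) AL0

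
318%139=40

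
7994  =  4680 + 3314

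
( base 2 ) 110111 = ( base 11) 50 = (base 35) 1k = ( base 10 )55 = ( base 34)1L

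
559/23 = 559/23 = 24.30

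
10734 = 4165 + 6569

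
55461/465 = 119 + 42/155 = 119.27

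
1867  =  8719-6852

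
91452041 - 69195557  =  22256484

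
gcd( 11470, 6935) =5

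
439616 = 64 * 6869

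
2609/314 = 8 + 97/314 = 8.31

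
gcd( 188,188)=188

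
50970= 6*8495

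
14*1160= 16240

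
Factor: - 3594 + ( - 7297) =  - 10891 = - 10891^1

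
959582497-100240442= 859342055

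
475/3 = 158 + 1/3=158.33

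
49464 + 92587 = 142051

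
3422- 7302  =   - 3880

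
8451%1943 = 679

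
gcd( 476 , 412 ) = 4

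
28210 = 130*217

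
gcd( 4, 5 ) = 1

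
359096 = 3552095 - 3192999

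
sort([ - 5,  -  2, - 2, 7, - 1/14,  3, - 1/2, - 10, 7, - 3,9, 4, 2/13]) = [-10, - 5, -3,-2, - 2, - 1/2, - 1/14, 2/13,3,4,7,7,9]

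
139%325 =139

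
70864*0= 0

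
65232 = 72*906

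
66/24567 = 22/8189 = 0.00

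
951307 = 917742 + 33565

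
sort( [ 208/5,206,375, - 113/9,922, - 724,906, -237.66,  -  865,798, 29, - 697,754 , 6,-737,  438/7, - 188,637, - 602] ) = [ - 865, - 737, - 724,- 697, - 602, - 237.66, - 188, - 113/9, 6, 29,208/5,438/7, 206 , 375,637 , 754,798 , 906 , 922 ] 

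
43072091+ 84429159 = 127501250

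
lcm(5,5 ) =5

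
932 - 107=825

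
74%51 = 23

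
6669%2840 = 989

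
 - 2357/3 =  - 2357/3 =- 785.67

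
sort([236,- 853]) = [ - 853,236] 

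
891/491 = 891/491 = 1.81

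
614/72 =8+19/36 = 8.53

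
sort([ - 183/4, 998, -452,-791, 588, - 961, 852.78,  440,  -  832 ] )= [ - 961, - 832,-791,-452, - 183/4,440, 588, 852.78, 998 ]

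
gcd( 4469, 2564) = 1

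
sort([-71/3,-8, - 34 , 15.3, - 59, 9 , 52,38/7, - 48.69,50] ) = [ - 59, - 48.69, - 34, - 71/3 , - 8,38/7 , 9,15.3, 50,52]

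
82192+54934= 137126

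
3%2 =1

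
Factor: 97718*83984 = 2^5*29^1*181^1*48859^1 = 8206748512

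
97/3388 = 97/3388=0.03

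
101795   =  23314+78481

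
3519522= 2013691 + 1505831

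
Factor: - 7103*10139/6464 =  - 2^ ( - 6 )*101^ (-1 )*7103^1*10139^1= - 72017317/6464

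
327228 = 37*8844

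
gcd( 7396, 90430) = 2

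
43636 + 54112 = 97748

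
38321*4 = 153284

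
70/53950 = 7/5395 = 0.00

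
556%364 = 192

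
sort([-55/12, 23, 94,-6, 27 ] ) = [ - 6,-55/12,  23, 27 , 94 ] 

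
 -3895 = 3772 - 7667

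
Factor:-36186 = -2^1*3^1* 37^1*163^1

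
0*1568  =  0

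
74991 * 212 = 15898092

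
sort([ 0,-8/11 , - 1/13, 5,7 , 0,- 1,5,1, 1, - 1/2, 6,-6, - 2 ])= [ - 6, - 2,  -  1, - 8/11,  -  1/2, - 1/13,0  ,  0,1,1,5,  5,  6,7 ]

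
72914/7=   10416  +  2/7 = 10416.29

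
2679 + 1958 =4637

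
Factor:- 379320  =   - 2^3*3^1  *5^1*29^1*109^1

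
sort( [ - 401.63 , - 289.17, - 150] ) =[ - 401.63, - 289.17 ,-150]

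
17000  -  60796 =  - 43796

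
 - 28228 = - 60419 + 32191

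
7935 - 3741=4194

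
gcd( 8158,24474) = 8158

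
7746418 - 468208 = 7278210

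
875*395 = 345625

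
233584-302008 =  -  68424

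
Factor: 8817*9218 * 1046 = 85013760876 = 2^2 * 3^1 * 11^1*419^1*523^1*2939^1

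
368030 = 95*3874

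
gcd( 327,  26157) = 3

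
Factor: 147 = 3^1*7^2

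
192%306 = 192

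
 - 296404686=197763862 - 494168548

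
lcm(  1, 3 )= 3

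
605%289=27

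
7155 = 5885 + 1270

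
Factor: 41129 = 11^1*3739^1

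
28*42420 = 1187760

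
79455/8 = 9931 + 7/8 = 9931.88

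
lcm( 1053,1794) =48438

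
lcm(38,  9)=342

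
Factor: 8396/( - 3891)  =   - 2^2*3^( - 1)*1297^(  -  1)*2099^1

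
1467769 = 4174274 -2706505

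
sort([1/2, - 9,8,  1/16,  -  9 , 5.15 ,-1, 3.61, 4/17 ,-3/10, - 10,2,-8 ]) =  [ - 10, - 9,  -  9,  -  8 , - 1,  -  3/10, 1/16,4/17, 1/2 , 2, 3.61,  5.15, 8 ]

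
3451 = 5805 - 2354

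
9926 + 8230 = 18156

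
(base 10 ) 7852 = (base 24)DF4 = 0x1EAC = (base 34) 6qw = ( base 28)a0c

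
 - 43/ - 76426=43/76426 =0.00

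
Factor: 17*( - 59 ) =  - 17^1 * 59^1 = -1003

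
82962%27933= 27096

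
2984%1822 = 1162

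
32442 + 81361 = 113803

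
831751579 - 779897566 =51854013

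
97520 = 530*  184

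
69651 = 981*71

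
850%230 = 160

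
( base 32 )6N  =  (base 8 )327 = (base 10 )215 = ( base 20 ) AF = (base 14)115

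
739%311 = 117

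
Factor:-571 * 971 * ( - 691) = 383118731 = 571^1*691^1 * 971^1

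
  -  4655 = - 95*49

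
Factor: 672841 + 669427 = 1342268 = 2^2*335567^1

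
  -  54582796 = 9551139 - 64133935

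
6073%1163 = 258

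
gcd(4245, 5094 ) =849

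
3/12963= 1/4321  =  0.00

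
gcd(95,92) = 1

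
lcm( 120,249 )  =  9960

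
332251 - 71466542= -71134291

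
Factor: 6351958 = 2^1*751^1*4229^1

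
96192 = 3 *32064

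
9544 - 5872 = 3672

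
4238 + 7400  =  11638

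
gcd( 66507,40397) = 7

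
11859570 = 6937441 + 4922129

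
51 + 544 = 595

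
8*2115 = 16920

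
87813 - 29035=58778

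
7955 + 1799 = 9754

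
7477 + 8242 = 15719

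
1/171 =1/171 = 0.01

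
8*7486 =59888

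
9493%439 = 274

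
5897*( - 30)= - 176910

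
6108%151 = 68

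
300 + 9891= 10191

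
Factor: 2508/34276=3^1*41^( - 1) =3/41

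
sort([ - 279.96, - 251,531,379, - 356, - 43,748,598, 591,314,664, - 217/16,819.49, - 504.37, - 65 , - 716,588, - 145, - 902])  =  [ - 902,  -  716, - 504.37, - 356, - 279.96, - 251, - 145, - 65,- 43, - 217/16,314,379,531,588, 591,598,664,748,819.49 ]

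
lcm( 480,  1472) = 22080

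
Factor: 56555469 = 3^3*2094647^1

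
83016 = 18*4612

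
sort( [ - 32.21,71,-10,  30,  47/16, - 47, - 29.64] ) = [-47, - 32.21, - 29.64, - 10,47/16, 30,  71]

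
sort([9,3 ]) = [ 3,9] 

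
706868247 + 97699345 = 804567592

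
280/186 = 1+47/93 = 1.51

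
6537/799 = 6537/799 = 8.18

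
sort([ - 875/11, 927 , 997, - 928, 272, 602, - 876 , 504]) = [ - 928,-876,-875/11, 272,504, 602, 927, 997]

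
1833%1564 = 269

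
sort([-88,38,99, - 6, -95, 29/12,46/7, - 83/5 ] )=[ - 95, - 88, - 83/5,-6, 29/12,  46/7,38, 99]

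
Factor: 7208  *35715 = 257433720 = 2^3 * 3^1 * 5^1 * 17^1*53^1*2381^1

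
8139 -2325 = 5814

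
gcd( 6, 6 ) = 6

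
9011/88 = 9011/88 = 102.40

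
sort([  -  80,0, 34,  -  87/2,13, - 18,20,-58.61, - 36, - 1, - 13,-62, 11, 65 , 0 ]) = [ - 80, - 62, - 58.61,  -  87/2 ,-36, - 18, - 13, - 1 , 0, 0,11, 13, 20,34 , 65]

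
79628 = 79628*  1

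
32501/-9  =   - 3612  +  7/9 = - 3611.22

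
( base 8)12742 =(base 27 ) 7id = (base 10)5602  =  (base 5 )134402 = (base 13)271c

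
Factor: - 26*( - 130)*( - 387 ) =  - 2^2*3^2*5^1*13^2*43^1 = - 1308060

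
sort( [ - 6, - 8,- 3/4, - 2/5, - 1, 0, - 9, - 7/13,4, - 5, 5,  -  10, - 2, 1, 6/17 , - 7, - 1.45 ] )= [ - 10, - 9, - 8, - 7, - 6, - 5, - 2,-1.45, - 1, - 3/4, - 7/13 , - 2/5, 0, 6/17, 1, 4, 5 ]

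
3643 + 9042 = 12685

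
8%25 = 8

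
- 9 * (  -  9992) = 89928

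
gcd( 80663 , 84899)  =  1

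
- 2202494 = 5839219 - 8041713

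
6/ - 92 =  - 1 + 43/46 = -  0.07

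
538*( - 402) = - 216276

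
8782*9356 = 82164392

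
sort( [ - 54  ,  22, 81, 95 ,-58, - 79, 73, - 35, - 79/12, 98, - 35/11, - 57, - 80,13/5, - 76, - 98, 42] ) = [  -  98, - 80, - 79, - 76, - 58,-57,-54, - 35,-79/12, - 35/11, 13/5, 22, 42,  73, 81, 95 , 98 ] 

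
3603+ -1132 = 2471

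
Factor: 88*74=6512 = 2^4*11^1 * 37^1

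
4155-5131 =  - 976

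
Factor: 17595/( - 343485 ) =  - 23^1*449^ ( - 1) = - 23/449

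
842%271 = 29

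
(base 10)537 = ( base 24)M9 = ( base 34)FR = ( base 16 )219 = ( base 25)LC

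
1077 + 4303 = 5380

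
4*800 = 3200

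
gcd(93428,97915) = 1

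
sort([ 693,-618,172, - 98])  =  [ - 618, - 98, 172,693]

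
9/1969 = 9/1969 = 0.00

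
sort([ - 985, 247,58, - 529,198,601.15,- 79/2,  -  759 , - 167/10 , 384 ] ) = [- 985, - 759,  -  529,-79/2, - 167/10,58 , 198,247, 384, 601.15]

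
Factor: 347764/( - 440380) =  - 5^ ( - 1) * 97^( - 1) * 383^1 = - 383/485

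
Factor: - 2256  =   - 2^4  *  3^1 * 47^1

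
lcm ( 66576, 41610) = 332880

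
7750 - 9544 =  - 1794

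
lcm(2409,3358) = 110814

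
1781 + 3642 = 5423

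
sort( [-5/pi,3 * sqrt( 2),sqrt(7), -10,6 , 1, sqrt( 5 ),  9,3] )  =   [ - 10, - 5/pi,1 , sqrt( 5 ),sqrt(7),3  ,  3*sqrt( 2), 6, 9]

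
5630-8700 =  - 3070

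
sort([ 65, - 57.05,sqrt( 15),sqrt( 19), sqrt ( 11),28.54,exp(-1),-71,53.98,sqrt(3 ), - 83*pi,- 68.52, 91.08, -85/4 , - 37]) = [ - 83 * pi, - 71 , - 68.52, - 57.05 ,-37, - 85/4, exp ( - 1),sqrt( 3 ) , sqrt( 11 ) , sqrt( 15 ),sqrt( 19 ), 28.54,53.98,65 , 91.08] 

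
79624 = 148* 538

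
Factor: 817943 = 7^1*116849^1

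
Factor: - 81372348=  - 2^2*3^2*2260343^1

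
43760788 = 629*69572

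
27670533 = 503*55011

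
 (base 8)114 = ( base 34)28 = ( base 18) 44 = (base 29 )2I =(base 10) 76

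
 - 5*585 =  - 2925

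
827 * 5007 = 4140789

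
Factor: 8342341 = 7^1*137^1 * 8699^1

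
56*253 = 14168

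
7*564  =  3948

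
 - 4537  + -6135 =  -10672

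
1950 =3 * 650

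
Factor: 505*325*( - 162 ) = -26588250 = -  2^1*3^4  *  5^3*13^1*101^1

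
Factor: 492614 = 2^1 * 23^1 * 10709^1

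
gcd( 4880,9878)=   2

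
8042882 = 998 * 8059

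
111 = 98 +13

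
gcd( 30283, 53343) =1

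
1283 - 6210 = - 4927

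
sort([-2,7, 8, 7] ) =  [-2, 7, 7,8 ] 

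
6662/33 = 201 + 29/33  =  201.88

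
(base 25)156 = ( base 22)1C8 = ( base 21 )1F0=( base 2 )1011110100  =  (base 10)756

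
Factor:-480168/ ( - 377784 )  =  3^1*11^ ( - 1 )*13^1*19^1*53^( - 1 )= 741/583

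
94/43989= 94/43989 =0.00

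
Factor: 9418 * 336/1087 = 2^5 * 3^1 * 7^1*17^1 * 277^1*1087^( - 1)= 3164448/1087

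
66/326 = 33/163 = 0.20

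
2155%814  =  527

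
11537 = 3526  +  8011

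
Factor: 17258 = 2^1*8629^1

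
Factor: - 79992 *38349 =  - 3067613208 = - 2^3*3^4 * 11^1*101^1* 4261^1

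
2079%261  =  252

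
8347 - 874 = 7473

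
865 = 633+232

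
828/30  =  138/5=27.60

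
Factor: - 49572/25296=-2^(- 2)*3^5*31^ ( - 1 ) = - 243/124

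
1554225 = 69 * 22525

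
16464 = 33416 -16952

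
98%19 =3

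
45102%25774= 19328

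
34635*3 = 103905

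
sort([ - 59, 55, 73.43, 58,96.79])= [ - 59, 55, 58,73.43 , 96.79 ] 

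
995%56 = 43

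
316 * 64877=20501132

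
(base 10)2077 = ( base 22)469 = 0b100000011101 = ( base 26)31N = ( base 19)5e6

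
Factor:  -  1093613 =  - 71^1*73^1*211^1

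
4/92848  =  1/23212=0.00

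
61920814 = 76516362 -14595548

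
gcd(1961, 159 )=53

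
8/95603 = 8/95603=0.00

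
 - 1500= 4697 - 6197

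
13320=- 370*(-36)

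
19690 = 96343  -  76653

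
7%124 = 7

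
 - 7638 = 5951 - 13589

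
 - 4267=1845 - 6112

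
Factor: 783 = 3^3*29^1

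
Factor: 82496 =2^6*1289^1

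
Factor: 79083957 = 3^1 * 29^1 * 41^1*22171^1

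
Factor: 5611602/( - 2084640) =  - 2^( - 4) * 5^( - 1 )*43^ ( - 1)*101^( - 1 ) * 449^1*2083^1   =  - 935267/347440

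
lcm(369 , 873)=35793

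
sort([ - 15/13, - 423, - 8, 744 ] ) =[ - 423, - 8, - 15/13,744] 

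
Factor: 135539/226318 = 2^ (  -  1)*23^1 * 71^1*83^1*113159^ (-1 )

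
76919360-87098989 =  - 10179629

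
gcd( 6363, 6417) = 9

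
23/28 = 23/28 = 0.82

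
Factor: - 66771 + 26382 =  - 3^1*13463^1 = - 40389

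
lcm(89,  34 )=3026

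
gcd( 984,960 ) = 24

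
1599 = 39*41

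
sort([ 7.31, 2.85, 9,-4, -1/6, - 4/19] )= [ - 4, - 4/19,-1/6, 2.85, 7.31,9 ]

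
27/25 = 27/25=1.08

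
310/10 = 31= 31.00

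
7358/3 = 7358/3=2452.67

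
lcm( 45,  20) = 180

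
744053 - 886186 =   -  142133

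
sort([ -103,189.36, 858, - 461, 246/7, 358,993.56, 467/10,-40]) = [ - 461,  -  103, - 40, 246/7,  467/10 , 189.36, 358,858, 993.56] 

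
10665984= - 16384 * ( - 651 ) 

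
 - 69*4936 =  - 340584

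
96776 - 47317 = 49459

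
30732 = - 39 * (-788 )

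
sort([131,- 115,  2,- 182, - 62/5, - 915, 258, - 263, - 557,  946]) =[ - 915,  -  557, - 263, - 182, - 115, - 62/5, 2, 131,  258,946 ] 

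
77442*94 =7279548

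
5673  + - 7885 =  - 2212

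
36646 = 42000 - 5354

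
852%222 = 186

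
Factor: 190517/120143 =379^( - 1 )*601^1=601/379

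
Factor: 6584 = 2^3 * 823^1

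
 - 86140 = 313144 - 399284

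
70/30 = 7/3= 2.33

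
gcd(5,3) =1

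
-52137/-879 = 59 + 92/293 = 59.31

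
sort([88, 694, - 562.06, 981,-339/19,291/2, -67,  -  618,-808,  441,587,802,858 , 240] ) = [-808,  -  618,-562.06, - 67,-339/19,88,291/2 , 240,441, 587 , 694,802,858, 981]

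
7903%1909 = 267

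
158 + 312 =470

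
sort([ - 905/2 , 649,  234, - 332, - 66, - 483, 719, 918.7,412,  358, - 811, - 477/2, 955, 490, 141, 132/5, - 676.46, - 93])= [ - 811, - 676.46,-483, - 905/2, - 332, - 477/2 , - 93, - 66, 132/5, 141, 234,  358, 412, 490, 649, 719 , 918.7,955 ] 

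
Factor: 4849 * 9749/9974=47272901/9974=2^(- 1)*13^1 *373^1*4987^( - 1)*9749^1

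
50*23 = 1150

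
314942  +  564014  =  878956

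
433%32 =17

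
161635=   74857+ 86778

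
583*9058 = 5280814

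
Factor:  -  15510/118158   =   - 55/419 = - 5^1*11^1*419^( - 1)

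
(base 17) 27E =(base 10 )711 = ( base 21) 1ci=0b1011000111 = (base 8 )1307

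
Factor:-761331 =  - 3^1*253777^1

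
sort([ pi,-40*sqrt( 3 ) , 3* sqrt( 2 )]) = [ - 40*sqrt( 3 ),pi, 3*sqrt( 2 )]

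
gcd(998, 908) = 2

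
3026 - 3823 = -797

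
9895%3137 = 484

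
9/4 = 2 + 1/4 = 2.25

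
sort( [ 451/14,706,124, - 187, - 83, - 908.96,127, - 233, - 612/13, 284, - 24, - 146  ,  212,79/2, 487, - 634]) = [ - 908.96 , - 634, - 233, - 187, - 146, - 83 , - 612/13, - 24, 451/14,79/2, 124,127,212, 284 , 487,706]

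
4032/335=12 + 12/335 = 12.04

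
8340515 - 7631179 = 709336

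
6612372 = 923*7164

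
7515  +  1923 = 9438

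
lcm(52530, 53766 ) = 4570110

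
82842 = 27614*3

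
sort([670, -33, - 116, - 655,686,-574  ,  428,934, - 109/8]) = [ - 655, - 574 , - 116, - 33, - 109/8,428,670,686,  934]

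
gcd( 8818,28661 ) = 1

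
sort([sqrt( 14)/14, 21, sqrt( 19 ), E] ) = [ sqrt( 14)/14, E, sqrt(19 ), 21]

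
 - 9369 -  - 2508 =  - 6861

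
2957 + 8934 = 11891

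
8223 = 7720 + 503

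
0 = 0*( - 678)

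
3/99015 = 1/33005 = 0.00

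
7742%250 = 242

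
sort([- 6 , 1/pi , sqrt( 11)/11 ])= [ - 6,sqrt( 11 )/11, 1/pi]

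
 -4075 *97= -395275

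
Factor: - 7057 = - 7057^1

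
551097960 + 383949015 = 935046975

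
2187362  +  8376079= 10563441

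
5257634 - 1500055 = 3757579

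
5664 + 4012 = 9676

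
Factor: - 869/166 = - 2^ ( - 1)*11^1*79^1*83^( - 1 )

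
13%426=13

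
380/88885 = 76/17777 = 0.00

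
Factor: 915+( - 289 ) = 626 = 2^1*313^1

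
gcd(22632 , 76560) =24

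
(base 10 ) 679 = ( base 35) JE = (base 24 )147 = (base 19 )1ge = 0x2A7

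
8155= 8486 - 331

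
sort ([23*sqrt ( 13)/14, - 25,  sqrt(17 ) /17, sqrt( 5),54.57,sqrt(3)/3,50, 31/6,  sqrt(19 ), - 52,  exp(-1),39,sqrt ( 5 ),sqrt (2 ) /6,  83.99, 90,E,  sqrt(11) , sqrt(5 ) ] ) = [ - 52, - 25,  sqrt(2) /6, sqrt(17 )/17, exp( - 1),sqrt(3)/3, sqrt(5),sqrt (5), sqrt(5 ),E,sqrt(11 ), sqrt(19 ),31/6,  23*sqrt(13 ) /14, 39, 50,54.57, 83.99,  90 ] 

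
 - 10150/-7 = 1450/1 = 1450.00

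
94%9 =4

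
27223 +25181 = 52404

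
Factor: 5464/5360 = 2^( - 1 )*5^(-1)*67^( - 1) *683^1 =683/670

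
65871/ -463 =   -  143+338/463 = -142.27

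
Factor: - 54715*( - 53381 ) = 5^1*31^1 * 353^1*53381^1 = 2920741415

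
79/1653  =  79/1653 = 0.05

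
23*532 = 12236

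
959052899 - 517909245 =441143654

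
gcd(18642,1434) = 1434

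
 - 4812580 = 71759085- 76571665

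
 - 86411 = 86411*( - 1)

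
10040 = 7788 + 2252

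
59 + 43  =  102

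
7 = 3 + 4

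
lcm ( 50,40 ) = 200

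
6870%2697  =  1476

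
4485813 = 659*6807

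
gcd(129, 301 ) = 43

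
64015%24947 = 14121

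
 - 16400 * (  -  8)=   131200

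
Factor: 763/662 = 2^( - 1 )*7^1*109^1*331^ ( - 1 ) 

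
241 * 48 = 11568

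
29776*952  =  28346752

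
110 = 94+16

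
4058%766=228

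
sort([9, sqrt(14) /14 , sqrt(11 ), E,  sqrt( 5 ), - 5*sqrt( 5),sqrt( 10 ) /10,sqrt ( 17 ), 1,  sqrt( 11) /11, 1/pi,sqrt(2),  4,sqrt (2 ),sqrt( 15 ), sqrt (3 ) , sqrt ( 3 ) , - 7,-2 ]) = [  -  5*sqrt ( 5 ), - 7, - 2,sqrt( 14 ) /14, sqrt( 11)/11,sqrt(10) /10,1/pi, 1, sqrt( 2), sqrt ( 2) , sqrt (3),sqrt( 3), sqrt(5 ), E,sqrt( 11),  sqrt(15),4,  sqrt(17), 9 ] 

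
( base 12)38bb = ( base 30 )75t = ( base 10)6479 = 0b1100101001111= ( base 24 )b5n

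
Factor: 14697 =3^2*23^1*71^1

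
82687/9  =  9187 + 4/9 = 9187.44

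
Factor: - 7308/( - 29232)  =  1/4 = 2^ ( - 2)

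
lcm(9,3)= 9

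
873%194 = 97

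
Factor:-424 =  - 2^3*53^1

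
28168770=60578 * 465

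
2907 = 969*3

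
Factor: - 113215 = - 5^1*22643^1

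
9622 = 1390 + 8232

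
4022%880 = 502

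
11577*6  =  69462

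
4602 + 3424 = 8026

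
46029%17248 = 11533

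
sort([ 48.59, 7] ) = [ 7, 48.59 ] 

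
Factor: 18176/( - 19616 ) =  - 2^3*71^1*613^( - 1) = - 568/613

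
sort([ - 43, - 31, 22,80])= [ - 43, - 31, 22, 80]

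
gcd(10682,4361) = 49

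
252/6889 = 252/6889=0.04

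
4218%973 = 326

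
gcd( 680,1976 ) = 8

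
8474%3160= 2154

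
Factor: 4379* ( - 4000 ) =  - 2^5*5^3 * 29^1*151^1 = -17516000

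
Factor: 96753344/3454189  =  2^6*311^1*4861^1 *3454189^(  -  1)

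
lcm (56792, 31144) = 965464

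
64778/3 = 21592 + 2/3 = 21592.67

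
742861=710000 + 32861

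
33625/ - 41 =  - 33625/41 = -820.12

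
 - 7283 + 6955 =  - 328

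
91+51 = 142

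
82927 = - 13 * (  -  6379)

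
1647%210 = 177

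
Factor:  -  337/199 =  - 199^( - 1)*337^1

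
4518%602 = 304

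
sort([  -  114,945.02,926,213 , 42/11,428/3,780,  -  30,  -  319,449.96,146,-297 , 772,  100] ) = [-319,-297, - 114,- 30, 42/11,100, 428/3,146, 213, 449.96, 772, 780,  926 , 945.02]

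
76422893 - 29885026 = 46537867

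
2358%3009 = 2358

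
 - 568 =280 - 848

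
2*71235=142470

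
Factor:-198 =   -  2^1*3^2*11^1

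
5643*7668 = 43270524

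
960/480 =2 = 2.00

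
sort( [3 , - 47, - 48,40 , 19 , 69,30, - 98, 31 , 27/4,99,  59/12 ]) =[- 98, - 48,-47, 3,59/12,  27/4,19 , 30,31,40,69,99]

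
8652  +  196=8848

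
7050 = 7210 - 160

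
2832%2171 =661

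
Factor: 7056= 2^4 * 3^2*7^2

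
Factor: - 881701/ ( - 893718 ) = 2^( -1)*3^( - 2)*7^( - 1) *41^( - 1)*109^1*173^( - 1) *8089^1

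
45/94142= 45/94142 = 0.00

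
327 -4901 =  - 4574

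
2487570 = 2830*879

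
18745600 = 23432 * 800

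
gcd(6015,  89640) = 15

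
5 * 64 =320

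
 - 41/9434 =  - 1  +  9393/9434 = - 0.00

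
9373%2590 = 1603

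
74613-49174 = 25439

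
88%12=4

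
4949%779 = 275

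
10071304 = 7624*1321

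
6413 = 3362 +3051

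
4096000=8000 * 512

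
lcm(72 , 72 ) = 72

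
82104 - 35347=46757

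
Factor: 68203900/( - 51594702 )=-34101950/25797351 = - 2^1*3^( - 1)*5^2*73^1 * 9343^1*8599117^( - 1 ) 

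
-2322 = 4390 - 6712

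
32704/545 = 60+ 4/545 = 60.01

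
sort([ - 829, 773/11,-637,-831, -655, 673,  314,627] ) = [ - 831,-829, - 655,-637,773/11, 314,  627, 673 ] 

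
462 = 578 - 116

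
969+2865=3834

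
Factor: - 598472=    - 2^3* 7^1*10687^1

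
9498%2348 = 106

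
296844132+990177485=1287021617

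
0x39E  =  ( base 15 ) 41B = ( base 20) 266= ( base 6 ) 4142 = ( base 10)926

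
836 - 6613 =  - 5777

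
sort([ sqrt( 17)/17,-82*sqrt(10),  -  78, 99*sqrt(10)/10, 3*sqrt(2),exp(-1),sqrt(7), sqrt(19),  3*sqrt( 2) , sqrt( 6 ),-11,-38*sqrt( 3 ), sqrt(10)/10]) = [-82*sqrt(10), - 78, - 38*sqrt( 3),-11,sqrt(17)/17,  sqrt( 10) /10 , exp(-1),  sqrt(6),  sqrt(7),3*sqrt( 2 ), 3*sqrt (2), sqrt( 19),99*sqrt(10)/10 ] 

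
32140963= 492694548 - 460553585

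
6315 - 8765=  - 2450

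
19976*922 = 18417872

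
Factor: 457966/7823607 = 2^1*3^ ( - 1)*11^( - 1) * 79^( -1) * 3001^( - 1 )*228983^1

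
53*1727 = 91531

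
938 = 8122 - 7184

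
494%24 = 14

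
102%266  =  102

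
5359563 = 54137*99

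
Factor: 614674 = 2^1*307337^1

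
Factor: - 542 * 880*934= - 445480640 = -2^6* 5^1*11^1 * 271^1*467^1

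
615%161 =132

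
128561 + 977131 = 1105692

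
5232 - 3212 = 2020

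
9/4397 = 9/4397 = 0.00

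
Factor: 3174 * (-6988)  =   -2^3*3^1 * 23^2*1747^1 =- 22179912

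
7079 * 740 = 5238460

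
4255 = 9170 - 4915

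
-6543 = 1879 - 8422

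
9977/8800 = 1 + 107/800 = 1.13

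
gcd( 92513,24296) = 1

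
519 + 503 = 1022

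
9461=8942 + 519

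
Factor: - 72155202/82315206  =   - 12025867/13719201 = - 3^ ( - 1)*7^1*23^( - 1 )*198829^( - 1)*1717981^1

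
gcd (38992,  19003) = 1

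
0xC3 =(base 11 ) 168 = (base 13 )120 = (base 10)195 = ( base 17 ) B8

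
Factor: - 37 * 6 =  - 222 = -2^1 * 3^1*37^1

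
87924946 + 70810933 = 158735879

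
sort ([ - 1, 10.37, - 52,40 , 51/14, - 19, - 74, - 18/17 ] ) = [ - 74,-52, - 19, - 18/17 ,-1, 51/14, 10.37, 40]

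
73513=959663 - 886150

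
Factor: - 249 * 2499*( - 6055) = 3767729805 =3^2*5^1*7^3* 17^1*83^1*173^1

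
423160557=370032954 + 53127603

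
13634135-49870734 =-36236599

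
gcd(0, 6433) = 6433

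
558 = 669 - 111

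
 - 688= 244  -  932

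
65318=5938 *11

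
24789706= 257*96458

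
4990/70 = 71+ 2/7 = 71.29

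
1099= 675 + 424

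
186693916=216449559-29755643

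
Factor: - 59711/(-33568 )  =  2^(-5 )*29^2*71^1*1049^ (-1 )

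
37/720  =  37/720 = 0.05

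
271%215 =56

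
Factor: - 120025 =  - 5^2*4801^1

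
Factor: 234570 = 2^1 * 3^1*5^1 *7^1*1117^1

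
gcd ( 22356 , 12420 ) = 2484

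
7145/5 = 1429= 1429.00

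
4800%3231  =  1569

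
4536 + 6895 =11431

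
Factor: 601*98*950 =55953100 = 2^2*5^2*7^2*19^1*601^1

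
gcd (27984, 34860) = 12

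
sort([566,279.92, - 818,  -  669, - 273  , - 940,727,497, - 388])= [ - 940,  -  818, - 669, -388, -273  ,  279.92,497,566, 727]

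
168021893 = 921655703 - 753633810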